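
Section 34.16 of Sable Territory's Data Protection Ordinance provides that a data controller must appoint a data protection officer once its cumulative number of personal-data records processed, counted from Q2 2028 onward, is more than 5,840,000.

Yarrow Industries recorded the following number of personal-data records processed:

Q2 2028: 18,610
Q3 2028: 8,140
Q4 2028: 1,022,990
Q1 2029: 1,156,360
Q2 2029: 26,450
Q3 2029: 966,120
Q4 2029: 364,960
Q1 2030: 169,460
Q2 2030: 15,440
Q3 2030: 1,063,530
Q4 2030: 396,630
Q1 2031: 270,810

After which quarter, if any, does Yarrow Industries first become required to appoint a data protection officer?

Through Q2 2028: 18,610
Through Q3 2028: 26,750
Through Q4 2028: 1,049,740
Through Q1 2029: 2,206,100
Through Q2 2029: 2,232,550
Through Q3 2029: 3,198,670
Through Q4 2029: 3,563,630
Through Q1 2030: 3,733,090
Through Q2 2030: 3,748,530
Through Q3 2030: 4,812,060
Through Q4 2030: 5,208,690
Through Q1 2031: 5,479,500
Final cumulative total 5,479,500 ≤ 5,840,000; the threshold is never exceeded.

Not triggered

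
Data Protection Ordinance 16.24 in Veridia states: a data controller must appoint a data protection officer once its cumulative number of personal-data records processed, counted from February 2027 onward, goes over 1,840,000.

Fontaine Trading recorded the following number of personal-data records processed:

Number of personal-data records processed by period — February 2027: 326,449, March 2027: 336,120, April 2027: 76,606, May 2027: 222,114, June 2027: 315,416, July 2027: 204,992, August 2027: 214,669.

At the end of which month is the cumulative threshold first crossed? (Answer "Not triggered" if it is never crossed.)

Not triggered

Through February 2027: 326,449
Through March 2027: 662,569
Through April 2027: 739,175
Through May 2027: 961,289
Through June 2027: 1,276,705
Through July 2027: 1,481,697
Through August 2027: 1,696,366
Final cumulative total 1,696,366 ≤ 1,840,000; the threshold is never exceeded.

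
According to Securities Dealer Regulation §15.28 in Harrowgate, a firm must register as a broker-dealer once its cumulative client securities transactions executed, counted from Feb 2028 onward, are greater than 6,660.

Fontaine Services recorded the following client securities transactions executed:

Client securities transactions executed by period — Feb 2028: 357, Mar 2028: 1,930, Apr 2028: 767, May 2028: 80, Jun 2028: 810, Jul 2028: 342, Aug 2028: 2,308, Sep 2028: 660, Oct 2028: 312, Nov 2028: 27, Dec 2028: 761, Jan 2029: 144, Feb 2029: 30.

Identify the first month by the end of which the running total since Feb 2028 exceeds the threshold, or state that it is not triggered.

Sep 2028

Through Feb 2028: 357
Through Mar 2028: 2,287
Through Apr 2028: 3,054
Through May 2028: 3,134
Through Jun 2028: 3,944
Through Jul 2028: 4,286
Through Aug 2028: 6,594
Through Sep 2028: 7,254 ← exceeds threshold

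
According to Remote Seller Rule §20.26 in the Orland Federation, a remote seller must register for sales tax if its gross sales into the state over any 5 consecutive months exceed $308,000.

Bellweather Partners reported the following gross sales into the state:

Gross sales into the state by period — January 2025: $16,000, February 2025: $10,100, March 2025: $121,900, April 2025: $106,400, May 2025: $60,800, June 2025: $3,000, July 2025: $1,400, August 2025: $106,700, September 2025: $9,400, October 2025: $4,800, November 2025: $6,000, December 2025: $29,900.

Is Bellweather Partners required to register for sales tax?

Yes

January 2025–May 2025: $16,000 + $10,100 + $121,900 + $106,400 + $60,800 = $315,200 (over)
February 2025–June 2025: $10,100 + $121,900 + $106,400 + $60,800 + $3,000 = $302,200 (under)
March 2025–July 2025: $121,900 + $106,400 + $60,800 + $3,000 + $1,400 = $293,500 (under)
April 2025–August 2025: $106,400 + $60,800 + $3,000 + $1,400 + $106,700 = $278,300 (under)
May 2025–September 2025: $60,800 + $3,000 + $1,400 + $106,700 + $9,400 = $181,300 (under)
June 2025–October 2025: $3,000 + $1,400 + $106,700 + $9,400 + $4,800 = $125,300 (under)
July 2025–November 2025: $1,400 + $106,700 + $9,400 + $4,800 + $6,000 = $128,300 (under)
August 2025–December 2025: $106,700 + $9,400 + $4,800 + $6,000 + $29,900 = $156,800 (under)
At least one window exceeds $308,000.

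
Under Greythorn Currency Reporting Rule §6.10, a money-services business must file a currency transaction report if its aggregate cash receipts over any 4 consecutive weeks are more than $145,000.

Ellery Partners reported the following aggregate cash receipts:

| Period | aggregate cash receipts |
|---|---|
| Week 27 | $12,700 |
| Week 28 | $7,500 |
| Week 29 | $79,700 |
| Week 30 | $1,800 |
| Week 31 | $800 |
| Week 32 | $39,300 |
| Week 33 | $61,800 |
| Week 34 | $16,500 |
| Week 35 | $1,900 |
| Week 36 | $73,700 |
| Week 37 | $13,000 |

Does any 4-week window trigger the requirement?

Week 27–Week 30: $12,700 + $7,500 + $79,700 + $1,800 = $101,700 (under)
Week 28–Week 31: $7,500 + $79,700 + $1,800 + $800 = $89,800 (under)
Week 29–Week 32: $79,700 + $1,800 + $800 + $39,300 = $121,600 (under)
Week 30–Week 33: $1,800 + $800 + $39,300 + $61,800 = $103,700 (under)
Week 31–Week 34: $800 + $39,300 + $61,800 + $16,500 = $118,400 (under)
Week 32–Week 35: $39,300 + $61,800 + $16,500 + $1,900 = $119,500 (under)
Week 33–Week 36: $61,800 + $16,500 + $1,900 + $73,700 = $153,900 (over)
Week 34–Week 37: $16,500 + $1,900 + $73,700 + $13,000 = $105,100 (under)
At least one window exceeds $145,000.

Yes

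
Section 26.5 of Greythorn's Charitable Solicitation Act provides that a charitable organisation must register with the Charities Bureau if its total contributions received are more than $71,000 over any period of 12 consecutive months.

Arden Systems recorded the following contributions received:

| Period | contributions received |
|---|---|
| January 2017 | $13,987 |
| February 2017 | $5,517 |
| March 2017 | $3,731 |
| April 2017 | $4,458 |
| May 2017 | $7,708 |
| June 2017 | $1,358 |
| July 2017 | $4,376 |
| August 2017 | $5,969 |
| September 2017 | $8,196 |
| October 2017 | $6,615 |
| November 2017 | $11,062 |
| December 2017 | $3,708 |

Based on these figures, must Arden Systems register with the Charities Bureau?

Yes

Total contributions received: $13,987 + $5,517 + $3,731 + $4,458 + $7,708 + $1,358 + $4,376 + $5,969 + $8,196 + $6,615 + $11,062 + $3,708 = $76,685.
$76,685 > $71,000, so the threshold is exceeded.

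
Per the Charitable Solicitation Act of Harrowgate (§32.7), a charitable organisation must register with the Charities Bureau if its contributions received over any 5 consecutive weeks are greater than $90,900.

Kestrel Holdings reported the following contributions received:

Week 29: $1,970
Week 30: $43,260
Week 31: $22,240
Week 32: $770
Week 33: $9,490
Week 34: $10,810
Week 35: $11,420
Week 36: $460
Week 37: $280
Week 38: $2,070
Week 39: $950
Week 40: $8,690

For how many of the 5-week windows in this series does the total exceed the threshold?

Week 29–Week 33: $1,970 + $43,260 + $22,240 + $770 + $9,490 = $77,730 (under)
Week 30–Week 34: $43,260 + $22,240 + $770 + $9,490 + $10,810 = $86,570 (under)
Week 31–Week 35: $22,240 + $770 + $9,490 + $10,810 + $11,420 = $54,730 (under)
Week 32–Week 36: $770 + $9,490 + $10,810 + $11,420 + $460 = $32,950 (under)
Week 33–Week 37: $9,490 + $10,810 + $11,420 + $460 + $280 = $32,460 (under)
Week 34–Week 38: $10,810 + $11,420 + $460 + $280 + $2,070 = $25,040 (under)
Week 35–Week 39: $11,420 + $460 + $280 + $2,070 + $950 = $15,180 (under)
Week 36–Week 40: $460 + $280 + $2,070 + $950 + $8,690 = $12,450 (under)
0 windows exceed the threshold.

0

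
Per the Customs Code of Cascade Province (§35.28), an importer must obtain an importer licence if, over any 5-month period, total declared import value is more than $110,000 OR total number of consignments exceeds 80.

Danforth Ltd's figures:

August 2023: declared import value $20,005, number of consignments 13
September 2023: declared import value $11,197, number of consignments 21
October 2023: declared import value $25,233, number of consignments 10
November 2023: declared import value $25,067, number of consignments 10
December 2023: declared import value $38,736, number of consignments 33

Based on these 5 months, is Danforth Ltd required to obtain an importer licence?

Yes

Total declared import value: $20,005 + $11,197 + $25,233 + $25,067 + $38,736 = $120,238 (> $110,000).
Total number of consignments: 13 + 21 + 10 + 10 + 33 = 87 (> 80).
The test is 'or': at least one threshold is exceeded.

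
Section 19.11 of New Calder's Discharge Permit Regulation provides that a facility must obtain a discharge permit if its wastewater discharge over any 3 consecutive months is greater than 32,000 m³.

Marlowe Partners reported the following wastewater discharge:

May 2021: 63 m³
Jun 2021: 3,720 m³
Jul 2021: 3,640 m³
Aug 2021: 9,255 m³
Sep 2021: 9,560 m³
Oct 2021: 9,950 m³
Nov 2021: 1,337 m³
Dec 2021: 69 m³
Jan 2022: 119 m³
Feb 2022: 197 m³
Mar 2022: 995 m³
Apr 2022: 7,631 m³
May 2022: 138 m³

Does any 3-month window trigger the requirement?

No

May 2021–Jul 2021: 63 m³ + 3,720 m³ + 3,640 m³ = 7,423 m³ (under)
Jun 2021–Aug 2021: 3,720 m³ + 3,640 m³ + 9,255 m³ = 16,615 m³ (under)
Jul 2021–Sep 2021: 3,640 m³ + 9,255 m³ + 9,560 m³ = 22,455 m³ (under)
Aug 2021–Oct 2021: 9,255 m³ + 9,560 m³ + 9,950 m³ = 28,765 m³ (under)
Sep 2021–Nov 2021: 9,560 m³ + 9,950 m³ + 1,337 m³ = 20,847 m³ (under)
Oct 2021–Dec 2021: 9,950 m³ + 1,337 m³ + 69 m³ = 11,356 m³ (under)
Nov 2021–Jan 2022: 1,337 m³ + 69 m³ + 119 m³ = 1,525 m³ (under)
Dec 2021–Feb 2022: 69 m³ + 119 m³ + 197 m³ = 385 m³ (under)
Jan 2022–Mar 2022: 119 m³ + 197 m³ + 995 m³ = 1,311 m³ (under)
Feb 2022–Apr 2022: 197 m³ + 995 m³ + 7,631 m³ = 8,823 m³ (under)
Mar 2022–May 2022: 995 m³ + 7,631 m³ + 138 m³ = 8,764 m³ (under)
No window exceeds 32,000 m³.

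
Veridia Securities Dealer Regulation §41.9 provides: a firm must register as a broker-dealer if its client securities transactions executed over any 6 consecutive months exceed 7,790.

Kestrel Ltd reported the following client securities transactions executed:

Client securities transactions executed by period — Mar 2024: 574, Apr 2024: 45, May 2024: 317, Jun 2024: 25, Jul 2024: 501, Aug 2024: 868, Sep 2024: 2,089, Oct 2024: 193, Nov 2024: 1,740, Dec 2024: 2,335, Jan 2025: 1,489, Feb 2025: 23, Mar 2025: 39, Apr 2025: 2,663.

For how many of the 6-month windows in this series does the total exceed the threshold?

3

Mar 2024–Aug 2024: 574 + 45 + 317 + 25 + 501 + 868 = 2,330 (under)
Apr 2024–Sep 2024: 45 + 317 + 25 + 501 + 868 + 2,089 = 3,845 (under)
May 2024–Oct 2024: 317 + 25 + 501 + 868 + 2,089 + 193 = 3,993 (under)
Jun 2024–Nov 2024: 25 + 501 + 868 + 2,089 + 193 + 1,740 = 5,416 (under)
Jul 2024–Dec 2024: 501 + 868 + 2,089 + 193 + 1,740 + 2,335 = 7,726 (under)
Aug 2024–Jan 2025: 868 + 2,089 + 193 + 1,740 + 2,335 + 1,489 = 8,714 (over)
Sep 2024–Feb 2025: 2,089 + 193 + 1,740 + 2,335 + 1,489 + 23 = 7,869 (over)
Oct 2024–Mar 2025: 193 + 1,740 + 2,335 + 1,489 + 23 + 39 = 5,819 (under)
Nov 2024–Apr 2025: 1,740 + 2,335 + 1,489 + 23 + 39 + 2,663 = 8,289 (over)
3 windows exceed the threshold.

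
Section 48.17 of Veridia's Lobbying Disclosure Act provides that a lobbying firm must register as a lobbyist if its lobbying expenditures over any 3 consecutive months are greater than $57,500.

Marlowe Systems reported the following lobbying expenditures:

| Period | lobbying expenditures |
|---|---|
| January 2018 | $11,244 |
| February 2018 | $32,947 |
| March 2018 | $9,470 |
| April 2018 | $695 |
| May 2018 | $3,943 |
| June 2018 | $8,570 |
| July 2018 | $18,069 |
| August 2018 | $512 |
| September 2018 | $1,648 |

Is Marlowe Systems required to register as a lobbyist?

January 2018–March 2018: $11,244 + $32,947 + $9,470 = $53,661 (under)
February 2018–April 2018: $32,947 + $9,470 + $695 = $43,112 (under)
March 2018–May 2018: $9,470 + $695 + $3,943 = $14,108 (under)
April 2018–June 2018: $695 + $3,943 + $8,570 = $13,208 (under)
May 2018–July 2018: $3,943 + $8,570 + $18,069 = $30,582 (under)
June 2018–August 2018: $8,570 + $18,069 + $512 = $27,151 (under)
July 2018–September 2018: $18,069 + $512 + $1,648 = $20,229 (under)
No window exceeds $57,500.

No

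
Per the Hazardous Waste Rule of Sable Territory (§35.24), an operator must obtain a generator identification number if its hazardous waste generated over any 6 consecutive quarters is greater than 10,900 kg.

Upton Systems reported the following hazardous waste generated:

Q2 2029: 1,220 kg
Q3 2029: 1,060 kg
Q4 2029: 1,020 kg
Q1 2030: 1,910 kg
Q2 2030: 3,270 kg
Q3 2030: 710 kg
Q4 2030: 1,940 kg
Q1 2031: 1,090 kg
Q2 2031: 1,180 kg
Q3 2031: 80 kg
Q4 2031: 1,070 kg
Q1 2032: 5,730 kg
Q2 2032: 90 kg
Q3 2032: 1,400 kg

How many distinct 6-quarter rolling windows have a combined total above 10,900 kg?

Q2 2029–Q3 2030: 1,220 kg + 1,060 kg + 1,020 kg + 1,910 kg + 3,270 kg + 710 kg = 9,190 kg (under)
Q3 2029–Q4 2030: 1,060 kg + 1,020 kg + 1,910 kg + 3,270 kg + 710 kg + 1,940 kg = 9,910 kg (under)
Q4 2029–Q1 2031: 1,020 kg + 1,910 kg + 3,270 kg + 710 kg + 1,940 kg + 1,090 kg = 9,940 kg (under)
Q1 2030–Q2 2031: 1,910 kg + 3,270 kg + 710 kg + 1,940 kg + 1,090 kg + 1,180 kg = 10,100 kg (under)
Q2 2030–Q3 2031: 3,270 kg + 710 kg + 1,940 kg + 1,090 kg + 1,180 kg + 80 kg = 8,270 kg (under)
Q3 2030–Q4 2031: 710 kg + 1,940 kg + 1,090 kg + 1,180 kg + 80 kg + 1,070 kg = 6,070 kg (under)
Q4 2030–Q1 2032: 1,940 kg + 1,090 kg + 1,180 kg + 80 kg + 1,070 kg + 5,730 kg = 11,090 kg (over)
Q1 2031–Q2 2032: 1,090 kg + 1,180 kg + 80 kg + 1,070 kg + 5,730 kg + 90 kg = 9,240 kg (under)
Q2 2031–Q3 2032: 1,180 kg + 80 kg + 1,070 kg + 5,730 kg + 90 kg + 1,400 kg = 9,550 kg (under)
1 window exceeds the threshold.

1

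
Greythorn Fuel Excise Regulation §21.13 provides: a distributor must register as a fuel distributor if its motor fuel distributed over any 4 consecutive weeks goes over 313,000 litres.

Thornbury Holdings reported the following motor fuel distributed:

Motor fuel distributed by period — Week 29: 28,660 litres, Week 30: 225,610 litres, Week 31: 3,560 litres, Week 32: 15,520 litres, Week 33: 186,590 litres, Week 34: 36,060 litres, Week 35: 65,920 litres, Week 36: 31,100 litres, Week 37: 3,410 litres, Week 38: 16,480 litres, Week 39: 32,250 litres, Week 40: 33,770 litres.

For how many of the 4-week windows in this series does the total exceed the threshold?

Week 29–Week 32: 28,660 litres + 225,610 litres + 3,560 litres + 15,520 litres = 273,350 litres (under)
Week 30–Week 33: 225,610 litres + 3,560 litres + 15,520 litres + 186,590 litres = 431,280 litres (over)
Week 31–Week 34: 3,560 litres + 15,520 litres + 186,590 litres + 36,060 litres = 241,730 litres (under)
Week 32–Week 35: 15,520 litres + 186,590 litres + 36,060 litres + 65,920 litres = 304,090 litres (under)
Week 33–Week 36: 186,590 litres + 36,060 litres + 65,920 litres + 31,100 litres = 319,670 litres (over)
Week 34–Week 37: 36,060 litres + 65,920 litres + 31,100 litres + 3,410 litres = 136,490 litres (under)
Week 35–Week 38: 65,920 litres + 31,100 litres + 3,410 litres + 16,480 litres = 116,910 litres (under)
Week 36–Week 39: 31,100 litres + 3,410 litres + 16,480 litres + 32,250 litres = 83,240 litres (under)
Week 37–Week 40: 3,410 litres + 16,480 litres + 32,250 litres + 33,770 litres = 85,910 litres (under)
2 windows exceed the threshold.

2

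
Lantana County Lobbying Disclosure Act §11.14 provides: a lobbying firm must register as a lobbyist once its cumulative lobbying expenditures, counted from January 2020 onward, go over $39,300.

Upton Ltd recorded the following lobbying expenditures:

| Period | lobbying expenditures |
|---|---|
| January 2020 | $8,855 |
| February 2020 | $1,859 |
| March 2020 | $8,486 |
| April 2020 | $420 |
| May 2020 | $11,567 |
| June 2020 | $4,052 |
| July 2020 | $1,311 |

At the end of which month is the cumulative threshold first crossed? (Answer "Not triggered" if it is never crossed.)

Not triggered

Through January 2020: $8,855
Through February 2020: $10,714
Through March 2020: $19,200
Through April 2020: $19,620
Through May 2020: $31,187
Through June 2020: $35,239
Through July 2020: $36,550
Final cumulative total $36,550 ≤ $39,300; the threshold is never exceeded.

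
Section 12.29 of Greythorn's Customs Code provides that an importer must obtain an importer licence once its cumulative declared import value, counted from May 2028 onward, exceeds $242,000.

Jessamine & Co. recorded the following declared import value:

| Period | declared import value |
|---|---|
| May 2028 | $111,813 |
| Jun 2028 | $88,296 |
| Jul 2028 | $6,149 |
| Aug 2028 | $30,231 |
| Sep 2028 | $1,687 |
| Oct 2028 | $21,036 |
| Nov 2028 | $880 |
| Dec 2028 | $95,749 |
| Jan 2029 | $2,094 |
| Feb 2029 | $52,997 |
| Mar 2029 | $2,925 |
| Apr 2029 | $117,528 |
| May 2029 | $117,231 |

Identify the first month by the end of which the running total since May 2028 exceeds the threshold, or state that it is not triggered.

Through May 2028: $111,813
Through Jun 2028: $200,109
Through Jul 2028: $206,258
Through Aug 2028: $236,489
Through Sep 2028: $238,176
Through Oct 2028: $259,212 ← exceeds threshold

Oct 2028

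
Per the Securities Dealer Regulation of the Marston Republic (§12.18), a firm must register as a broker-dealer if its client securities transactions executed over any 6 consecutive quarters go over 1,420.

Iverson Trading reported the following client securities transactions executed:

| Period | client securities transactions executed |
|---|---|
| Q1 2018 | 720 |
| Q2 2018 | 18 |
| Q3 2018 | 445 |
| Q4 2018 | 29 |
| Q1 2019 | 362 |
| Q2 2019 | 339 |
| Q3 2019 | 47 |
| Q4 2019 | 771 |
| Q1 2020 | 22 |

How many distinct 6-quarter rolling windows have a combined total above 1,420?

3

Q1 2018–Q2 2019: 720 + 18 + 445 + 29 + 362 + 339 = 1,913 (over)
Q2 2018–Q3 2019: 18 + 445 + 29 + 362 + 339 + 47 = 1,240 (under)
Q3 2018–Q4 2019: 445 + 29 + 362 + 339 + 47 + 771 = 1,993 (over)
Q4 2018–Q1 2020: 29 + 362 + 339 + 47 + 771 + 22 = 1,570 (over)
3 windows exceed the threshold.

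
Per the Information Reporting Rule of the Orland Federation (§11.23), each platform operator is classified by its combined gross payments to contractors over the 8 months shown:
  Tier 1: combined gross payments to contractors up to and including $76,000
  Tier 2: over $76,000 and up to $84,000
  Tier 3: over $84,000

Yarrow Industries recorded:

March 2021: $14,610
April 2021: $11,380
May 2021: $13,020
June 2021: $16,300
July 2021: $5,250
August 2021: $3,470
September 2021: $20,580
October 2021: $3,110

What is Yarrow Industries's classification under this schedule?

Combined gross payments to contractors: $14,610 + $11,380 + $13,020 + $16,300 + $5,250 + $3,470 + $20,580 + $3,110 = $87,720.
$87,720 > $84,000, so Tier 3 applies.

Tier 3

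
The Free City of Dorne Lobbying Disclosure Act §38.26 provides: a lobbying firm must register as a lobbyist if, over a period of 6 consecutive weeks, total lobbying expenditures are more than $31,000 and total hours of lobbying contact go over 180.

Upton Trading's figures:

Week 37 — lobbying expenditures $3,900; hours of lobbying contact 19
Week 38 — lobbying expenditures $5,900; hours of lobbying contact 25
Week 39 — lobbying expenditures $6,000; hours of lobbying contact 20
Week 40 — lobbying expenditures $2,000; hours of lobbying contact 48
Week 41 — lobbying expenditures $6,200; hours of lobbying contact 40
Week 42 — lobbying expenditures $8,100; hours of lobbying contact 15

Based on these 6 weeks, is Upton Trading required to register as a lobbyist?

Total lobbying expenditures: $3,900 + $5,900 + $6,000 + $2,000 + $6,200 + $8,100 = $32,100 (> $31,000).
Total hours of lobbying contact: 19 + 25 + 20 + 48 + 40 + 15 = 167 (≤ 180).
The test is 'and': the rule requires both, and at least one is not exceeded.

No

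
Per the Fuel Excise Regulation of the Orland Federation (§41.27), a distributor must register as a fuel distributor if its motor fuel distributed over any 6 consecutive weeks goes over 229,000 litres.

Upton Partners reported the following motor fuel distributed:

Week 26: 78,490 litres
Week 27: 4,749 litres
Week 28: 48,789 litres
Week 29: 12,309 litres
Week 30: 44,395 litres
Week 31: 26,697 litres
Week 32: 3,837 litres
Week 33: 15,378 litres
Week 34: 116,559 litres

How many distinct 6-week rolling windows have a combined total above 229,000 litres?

Week 26–Week 31: 78,490 litres + 4,749 litres + 48,789 litres + 12,309 litres + 44,395 litres + 26,697 litres = 215,429 litres (under)
Week 27–Week 32: 4,749 litres + 48,789 litres + 12,309 litres + 44,395 litres + 26,697 litres + 3,837 litres = 140,776 litres (under)
Week 28–Week 33: 48,789 litres + 12,309 litres + 44,395 litres + 26,697 litres + 3,837 litres + 15,378 litres = 151,405 litres (under)
Week 29–Week 34: 12,309 litres + 44,395 litres + 26,697 litres + 3,837 litres + 15,378 litres + 116,559 litres = 219,175 litres (under)
0 windows exceed the threshold.

0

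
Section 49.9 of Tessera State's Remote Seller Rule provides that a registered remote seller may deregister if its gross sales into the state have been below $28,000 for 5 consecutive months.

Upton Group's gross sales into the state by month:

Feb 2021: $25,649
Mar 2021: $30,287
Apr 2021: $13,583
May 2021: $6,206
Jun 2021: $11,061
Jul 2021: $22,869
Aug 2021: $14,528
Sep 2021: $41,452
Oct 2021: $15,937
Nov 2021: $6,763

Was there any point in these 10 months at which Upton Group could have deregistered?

Yes

Months below $28,000: Feb 2021, Apr 2021, May 2021, Jun 2021, Jul 2021, Aug 2021, Oct 2021, Nov 2021.
Longest run of consecutive months below the threshold: 5.
5 ≥ 5, so Upton Group became eligible.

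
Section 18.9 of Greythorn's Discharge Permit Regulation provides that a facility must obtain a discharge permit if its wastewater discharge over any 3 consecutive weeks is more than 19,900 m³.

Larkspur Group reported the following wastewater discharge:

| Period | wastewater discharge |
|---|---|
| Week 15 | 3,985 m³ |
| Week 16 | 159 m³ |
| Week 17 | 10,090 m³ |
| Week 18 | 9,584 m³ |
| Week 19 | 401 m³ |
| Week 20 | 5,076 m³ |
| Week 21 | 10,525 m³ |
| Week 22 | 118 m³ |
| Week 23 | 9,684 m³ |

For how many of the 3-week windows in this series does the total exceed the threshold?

2

Week 15–Week 17: 3,985 m³ + 159 m³ + 10,090 m³ = 14,234 m³ (under)
Week 16–Week 18: 159 m³ + 10,090 m³ + 9,584 m³ = 19,833 m³ (under)
Week 17–Week 19: 10,090 m³ + 9,584 m³ + 401 m³ = 20,075 m³ (over)
Week 18–Week 20: 9,584 m³ + 401 m³ + 5,076 m³ = 15,061 m³ (under)
Week 19–Week 21: 401 m³ + 5,076 m³ + 10,525 m³ = 16,002 m³ (under)
Week 20–Week 22: 5,076 m³ + 10,525 m³ + 118 m³ = 15,719 m³ (under)
Week 21–Week 23: 10,525 m³ + 118 m³ + 9,684 m³ = 20,327 m³ (over)
2 windows exceed the threshold.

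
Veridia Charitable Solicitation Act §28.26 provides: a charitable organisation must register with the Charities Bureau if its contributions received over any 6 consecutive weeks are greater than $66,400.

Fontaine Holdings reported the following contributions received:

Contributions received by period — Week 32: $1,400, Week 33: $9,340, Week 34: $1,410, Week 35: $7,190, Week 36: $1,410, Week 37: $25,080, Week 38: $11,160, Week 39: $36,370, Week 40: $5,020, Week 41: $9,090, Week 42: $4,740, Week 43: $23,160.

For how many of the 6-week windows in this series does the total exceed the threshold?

Week 32–Week 37: $1,400 + $9,340 + $1,410 + $7,190 + $1,410 + $25,080 = $45,830 (under)
Week 33–Week 38: $9,340 + $1,410 + $7,190 + $1,410 + $25,080 + $11,160 = $55,590 (under)
Week 34–Week 39: $1,410 + $7,190 + $1,410 + $25,080 + $11,160 + $36,370 = $82,620 (over)
Week 35–Week 40: $7,190 + $1,410 + $25,080 + $11,160 + $36,370 + $5,020 = $86,230 (over)
Week 36–Week 41: $1,410 + $25,080 + $11,160 + $36,370 + $5,020 + $9,090 = $88,130 (over)
Week 37–Week 42: $25,080 + $11,160 + $36,370 + $5,020 + $9,090 + $4,740 = $91,460 (over)
Week 38–Week 43: $11,160 + $36,370 + $5,020 + $9,090 + $4,740 + $23,160 = $89,540 (over)
5 windows exceed the threshold.

5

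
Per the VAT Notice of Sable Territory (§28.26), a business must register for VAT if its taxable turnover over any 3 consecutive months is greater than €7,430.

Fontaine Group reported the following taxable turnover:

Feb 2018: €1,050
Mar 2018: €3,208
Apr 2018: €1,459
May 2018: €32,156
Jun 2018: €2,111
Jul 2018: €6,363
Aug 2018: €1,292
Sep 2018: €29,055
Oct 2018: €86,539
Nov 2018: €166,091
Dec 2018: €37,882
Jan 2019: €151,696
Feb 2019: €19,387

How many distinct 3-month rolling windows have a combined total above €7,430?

10

Feb 2018–Apr 2018: €1,050 + €3,208 + €1,459 = €5,717 (under)
Mar 2018–May 2018: €3,208 + €1,459 + €32,156 = €36,823 (over)
Apr 2018–Jun 2018: €1,459 + €32,156 + €2,111 = €35,726 (over)
May 2018–Jul 2018: €32,156 + €2,111 + €6,363 = €40,630 (over)
Jun 2018–Aug 2018: €2,111 + €6,363 + €1,292 = €9,766 (over)
Jul 2018–Sep 2018: €6,363 + €1,292 + €29,055 = €36,710 (over)
Aug 2018–Oct 2018: €1,292 + €29,055 + €86,539 = €116,886 (over)
Sep 2018–Nov 2018: €29,055 + €86,539 + €166,091 = €281,685 (over)
Oct 2018–Dec 2018: €86,539 + €166,091 + €37,882 = €290,512 (over)
Nov 2018–Jan 2019: €166,091 + €37,882 + €151,696 = €355,669 (over)
Dec 2018–Feb 2019: €37,882 + €151,696 + €19,387 = €208,965 (over)
10 windows exceed the threshold.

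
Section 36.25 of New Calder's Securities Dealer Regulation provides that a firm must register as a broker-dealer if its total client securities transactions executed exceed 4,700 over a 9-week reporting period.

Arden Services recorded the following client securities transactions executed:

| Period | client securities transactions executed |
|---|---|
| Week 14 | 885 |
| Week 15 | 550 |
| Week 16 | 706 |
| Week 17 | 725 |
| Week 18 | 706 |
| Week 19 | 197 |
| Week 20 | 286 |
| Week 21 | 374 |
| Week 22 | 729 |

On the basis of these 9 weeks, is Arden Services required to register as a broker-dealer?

Total client securities transactions executed: 885 + 550 + 706 + 725 + 706 + 197 + 286 + 374 + 729 = 5,158.
5,158 > 4,700, so the threshold is exceeded.

Yes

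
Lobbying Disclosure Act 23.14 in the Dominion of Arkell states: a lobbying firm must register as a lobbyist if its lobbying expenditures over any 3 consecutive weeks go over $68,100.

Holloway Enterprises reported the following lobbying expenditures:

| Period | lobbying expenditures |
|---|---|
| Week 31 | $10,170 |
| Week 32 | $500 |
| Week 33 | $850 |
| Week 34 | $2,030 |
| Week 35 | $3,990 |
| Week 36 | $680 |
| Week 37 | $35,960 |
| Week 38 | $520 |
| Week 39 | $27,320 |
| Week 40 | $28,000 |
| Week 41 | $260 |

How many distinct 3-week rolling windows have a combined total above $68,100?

0

Week 31–Week 33: $10,170 + $500 + $850 = $11,520 (under)
Week 32–Week 34: $500 + $850 + $2,030 = $3,380 (under)
Week 33–Week 35: $850 + $2,030 + $3,990 = $6,870 (under)
Week 34–Week 36: $2,030 + $3,990 + $680 = $6,700 (under)
Week 35–Week 37: $3,990 + $680 + $35,960 = $40,630 (under)
Week 36–Week 38: $680 + $35,960 + $520 = $37,160 (under)
Week 37–Week 39: $35,960 + $520 + $27,320 = $63,800 (under)
Week 38–Week 40: $520 + $27,320 + $28,000 = $55,840 (under)
Week 39–Week 41: $27,320 + $28,000 + $260 = $55,580 (under)
0 windows exceed the threshold.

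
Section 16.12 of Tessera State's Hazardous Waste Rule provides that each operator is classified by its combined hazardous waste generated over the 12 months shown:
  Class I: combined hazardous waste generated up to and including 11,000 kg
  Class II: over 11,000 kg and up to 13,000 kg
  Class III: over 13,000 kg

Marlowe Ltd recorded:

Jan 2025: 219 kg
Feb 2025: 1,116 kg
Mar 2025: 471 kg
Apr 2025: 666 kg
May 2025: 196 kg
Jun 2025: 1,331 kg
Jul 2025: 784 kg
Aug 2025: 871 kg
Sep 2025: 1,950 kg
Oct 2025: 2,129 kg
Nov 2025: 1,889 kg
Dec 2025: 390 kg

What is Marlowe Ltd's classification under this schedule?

Class II

Combined hazardous waste generated: 219 kg + 1,116 kg + 471 kg + 666 kg + 196 kg + 1,331 kg + 784 kg + 871 kg + 1,950 kg + 2,129 kg + 1,889 kg + 390 kg = 12,012 kg.
11,000 kg < 12,012 kg ≤ 13,000 kg, so Class II applies.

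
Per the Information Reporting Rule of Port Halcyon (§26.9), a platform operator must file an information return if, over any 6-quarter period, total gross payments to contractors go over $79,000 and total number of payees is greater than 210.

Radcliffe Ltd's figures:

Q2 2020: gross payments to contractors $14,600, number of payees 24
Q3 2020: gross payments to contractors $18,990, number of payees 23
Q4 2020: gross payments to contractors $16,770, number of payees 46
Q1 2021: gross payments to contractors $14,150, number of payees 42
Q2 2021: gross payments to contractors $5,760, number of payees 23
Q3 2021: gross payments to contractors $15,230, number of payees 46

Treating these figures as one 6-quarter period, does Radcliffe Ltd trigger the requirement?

Total gross payments to contractors: $14,600 + $18,990 + $16,770 + $14,150 + $5,760 + $15,230 = $85,500 (> $79,000).
Total number of payees: 24 + 23 + 46 + 42 + 23 + 46 = 204 (≤ 210).
The test is 'and': the rule requires both, and at least one is not exceeded.

No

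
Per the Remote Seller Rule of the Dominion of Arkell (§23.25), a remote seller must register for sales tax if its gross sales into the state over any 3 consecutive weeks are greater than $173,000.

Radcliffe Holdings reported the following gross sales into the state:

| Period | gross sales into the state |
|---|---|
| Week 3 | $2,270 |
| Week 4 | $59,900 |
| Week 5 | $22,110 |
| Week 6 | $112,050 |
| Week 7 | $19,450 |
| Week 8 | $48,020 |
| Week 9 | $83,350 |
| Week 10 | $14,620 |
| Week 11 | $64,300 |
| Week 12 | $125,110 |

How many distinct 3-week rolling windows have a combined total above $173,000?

Week 3–Week 5: $2,270 + $59,900 + $22,110 = $84,280 (under)
Week 4–Week 6: $59,900 + $22,110 + $112,050 = $194,060 (over)
Week 5–Week 7: $22,110 + $112,050 + $19,450 = $153,610 (under)
Week 6–Week 8: $112,050 + $19,450 + $48,020 = $179,520 (over)
Week 7–Week 9: $19,450 + $48,020 + $83,350 = $150,820 (under)
Week 8–Week 10: $48,020 + $83,350 + $14,620 = $145,990 (under)
Week 9–Week 11: $83,350 + $14,620 + $64,300 = $162,270 (under)
Week 10–Week 12: $14,620 + $64,300 + $125,110 = $204,030 (over)
3 windows exceed the threshold.

3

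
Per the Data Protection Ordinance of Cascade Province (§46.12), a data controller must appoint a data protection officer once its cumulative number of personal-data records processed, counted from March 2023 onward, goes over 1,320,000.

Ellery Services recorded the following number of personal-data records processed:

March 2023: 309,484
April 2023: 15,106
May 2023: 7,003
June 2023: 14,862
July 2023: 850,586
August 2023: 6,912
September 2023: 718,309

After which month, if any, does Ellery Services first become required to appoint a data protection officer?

September 2023

Through March 2023: 309,484
Through April 2023: 324,590
Through May 2023: 331,593
Through June 2023: 346,455
Through July 2023: 1,197,041
Through August 2023: 1,203,953
Through September 2023: 1,922,262 ← exceeds threshold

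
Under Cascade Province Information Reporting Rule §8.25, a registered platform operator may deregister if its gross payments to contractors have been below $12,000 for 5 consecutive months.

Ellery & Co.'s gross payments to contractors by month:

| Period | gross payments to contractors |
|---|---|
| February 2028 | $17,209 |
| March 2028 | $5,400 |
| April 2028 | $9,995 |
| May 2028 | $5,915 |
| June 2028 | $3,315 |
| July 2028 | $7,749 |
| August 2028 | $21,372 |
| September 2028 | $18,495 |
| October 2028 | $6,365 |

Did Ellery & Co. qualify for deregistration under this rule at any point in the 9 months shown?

Months below $12,000: March 2028, April 2028, May 2028, June 2028, July 2028, October 2028.
Longest run of consecutive months below the threshold: 5.
5 ≥ 5, so Ellery & Co. became eligible.

Yes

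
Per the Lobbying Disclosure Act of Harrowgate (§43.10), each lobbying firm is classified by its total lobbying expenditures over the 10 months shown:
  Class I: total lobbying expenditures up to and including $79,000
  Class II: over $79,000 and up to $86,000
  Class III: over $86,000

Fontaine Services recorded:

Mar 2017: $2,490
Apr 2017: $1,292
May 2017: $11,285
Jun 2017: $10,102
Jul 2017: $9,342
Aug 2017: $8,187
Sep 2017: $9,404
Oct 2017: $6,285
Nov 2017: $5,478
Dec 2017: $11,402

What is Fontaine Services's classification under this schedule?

Class I

Total lobbying expenditures: $2,490 + $1,292 + $11,285 + $10,102 + $9,342 + $8,187 + $9,404 + $6,285 + $5,478 + $11,402 = $75,267.
$75,267 ≤ $79,000, so Class I applies.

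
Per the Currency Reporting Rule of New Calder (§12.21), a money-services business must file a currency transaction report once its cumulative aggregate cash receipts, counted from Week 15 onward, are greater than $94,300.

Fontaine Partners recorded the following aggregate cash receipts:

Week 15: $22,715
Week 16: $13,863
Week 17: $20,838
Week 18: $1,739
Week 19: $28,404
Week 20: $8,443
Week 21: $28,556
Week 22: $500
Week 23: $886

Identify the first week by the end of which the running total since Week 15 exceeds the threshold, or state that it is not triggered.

Through Week 15: $22,715
Through Week 16: $36,578
Through Week 17: $57,416
Through Week 18: $59,155
Through Week 19: $87,559
Through Week 20: $96,002 ← exceeds threshold

Week 20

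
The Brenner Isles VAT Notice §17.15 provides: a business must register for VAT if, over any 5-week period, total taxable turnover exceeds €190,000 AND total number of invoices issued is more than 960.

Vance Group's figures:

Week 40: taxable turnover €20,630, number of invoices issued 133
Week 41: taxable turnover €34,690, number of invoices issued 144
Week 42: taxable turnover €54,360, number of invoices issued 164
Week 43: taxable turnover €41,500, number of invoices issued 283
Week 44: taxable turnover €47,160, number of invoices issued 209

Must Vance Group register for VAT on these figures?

No

Total taxable turnover: €20,630 + €34,690 + €54,360 + €41,500 + €47,160 = €198,340 (> €190,000).
Total number of invoices issued: 133 + 144 + 164 + 283 + 209 = 933 (≤ 960).
The test is 'and': the rule requires both, and at least one is not exceeded.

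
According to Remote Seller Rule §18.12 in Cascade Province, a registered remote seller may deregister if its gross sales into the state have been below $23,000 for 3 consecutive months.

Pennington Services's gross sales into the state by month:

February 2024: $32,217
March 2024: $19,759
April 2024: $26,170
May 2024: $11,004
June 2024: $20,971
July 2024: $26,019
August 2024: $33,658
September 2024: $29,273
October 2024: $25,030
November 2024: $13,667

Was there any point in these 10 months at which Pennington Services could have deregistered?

No

Months below $23,000: March 2024, May 2024, June 2024, November 2024.
Longest run of consecutive months below the threshold: 2.
2 < 3, so Pennington Services never became eligible.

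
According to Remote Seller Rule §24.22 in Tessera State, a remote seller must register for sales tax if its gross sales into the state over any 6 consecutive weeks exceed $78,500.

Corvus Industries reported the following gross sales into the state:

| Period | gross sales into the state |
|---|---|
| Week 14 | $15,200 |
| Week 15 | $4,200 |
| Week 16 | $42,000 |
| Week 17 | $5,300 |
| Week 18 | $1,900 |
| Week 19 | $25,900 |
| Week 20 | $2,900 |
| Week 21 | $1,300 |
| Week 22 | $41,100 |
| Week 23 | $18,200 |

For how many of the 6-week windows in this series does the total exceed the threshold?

4

Week 14–Week 19: $15,200 + $4,200 + $42,000 + $5,300 + $1,900 + $25,900 = $94,500 (over)
Week 15–Week 20: $4,200 + $42,000 + $5,300 + $1,900 + $25,900 + $2,900 = $82,200 (over)
Week 16–Week 21: $42,000 + $5,300 + $1,900 + $25,900 + $2,900 + $1,300 = $79,300 (over)
Week 17–Week 22: $5,300 + $1,900 + $25,900 + $2,900 + $1,300 + $41,100 = $78,400 (under)
Week 18–Week 23: $1,900 + $25,900 + $2,900 + $1,300 + $41,100 + $18,200 = $91,300 (over)
4 windows exceed the threshold.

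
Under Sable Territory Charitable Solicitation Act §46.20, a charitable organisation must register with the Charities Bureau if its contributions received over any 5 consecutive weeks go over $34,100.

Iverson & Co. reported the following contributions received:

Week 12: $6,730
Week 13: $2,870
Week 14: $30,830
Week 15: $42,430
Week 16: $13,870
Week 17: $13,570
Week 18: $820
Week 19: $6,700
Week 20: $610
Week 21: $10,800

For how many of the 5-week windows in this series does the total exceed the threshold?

5

Week 12–Week 16: $6,730 + $2,870 + $30,830 + $42,430 + $13,870 = $96,730 (over)
Week 13–Week 17: $2,870 + $30,830 + $42,430 + $13,870 + $13,570 = $103,570 (over)
Week 14–Week 18: $30,830 + $42,430 + $13,870 + $13,570 + $820 = $101,520 (over)
Week 15–Week 19: $42,430 + $13,870 + $13,570 + $820 + $6,700 = $77,390 (over)
Week 16–Week 20: $13,870 + $13,570 + $820 + $6,700 + $610 = $35,570 (over)
Week 17–Week 21: $13,570 + $820 + $6,700 + $610 + $10,800 = $32,500 (under)
5 windows exceed the threshold.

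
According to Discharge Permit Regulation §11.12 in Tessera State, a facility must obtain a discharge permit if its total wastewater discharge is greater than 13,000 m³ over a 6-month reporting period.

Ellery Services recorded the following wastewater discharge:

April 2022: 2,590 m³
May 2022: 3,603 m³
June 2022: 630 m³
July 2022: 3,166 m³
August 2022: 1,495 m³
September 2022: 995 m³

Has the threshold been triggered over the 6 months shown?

Total wastewater discharge: 2,590 m³ + 3,603 m³ + 630 m³ + 3,166 m³ + 1,495 m³ + 995 m³ = 12,479 m³.
12,479 m³ ≤ 13,000 m³, so the threshold is not exceeded.

No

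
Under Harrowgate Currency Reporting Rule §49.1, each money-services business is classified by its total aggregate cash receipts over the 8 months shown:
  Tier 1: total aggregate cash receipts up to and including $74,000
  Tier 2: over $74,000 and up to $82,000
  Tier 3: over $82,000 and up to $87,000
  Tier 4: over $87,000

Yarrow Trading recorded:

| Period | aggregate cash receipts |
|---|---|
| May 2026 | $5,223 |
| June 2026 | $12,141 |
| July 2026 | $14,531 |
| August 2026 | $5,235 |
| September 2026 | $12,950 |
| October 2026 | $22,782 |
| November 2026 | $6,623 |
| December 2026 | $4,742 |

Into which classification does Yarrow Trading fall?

Total aggregate cash receipts: $5,223 + $12,141 + $14,531 + $5,235 + $12,950 + $22,782 + $6,623 + $4,742 = $84,227.
$82,000 < $84,227 ≤ $87,000, so Tier 3 applies.

Tier 3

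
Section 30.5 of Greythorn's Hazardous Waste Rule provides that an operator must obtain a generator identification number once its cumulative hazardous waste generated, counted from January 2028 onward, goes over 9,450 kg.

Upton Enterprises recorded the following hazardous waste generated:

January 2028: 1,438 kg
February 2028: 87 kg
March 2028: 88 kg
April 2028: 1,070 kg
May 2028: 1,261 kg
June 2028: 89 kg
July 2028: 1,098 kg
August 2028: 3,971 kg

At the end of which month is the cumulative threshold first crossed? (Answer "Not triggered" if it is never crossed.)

Through January 2028: 1,438 kg
Through February 2028: 1,525 kg
Through March 2028: 1,613 kg
Through April 2028: 2,683 kg
Through May 2028: 3,944 kg
Through June 2028: 4,033 kg
Through July 2028: 5,131 kg
Through August 2028: 9,102 kg
Final cumulative total 9,102 kg ≤ 9,450 kg; the threshold is never exceeded.

Not triggered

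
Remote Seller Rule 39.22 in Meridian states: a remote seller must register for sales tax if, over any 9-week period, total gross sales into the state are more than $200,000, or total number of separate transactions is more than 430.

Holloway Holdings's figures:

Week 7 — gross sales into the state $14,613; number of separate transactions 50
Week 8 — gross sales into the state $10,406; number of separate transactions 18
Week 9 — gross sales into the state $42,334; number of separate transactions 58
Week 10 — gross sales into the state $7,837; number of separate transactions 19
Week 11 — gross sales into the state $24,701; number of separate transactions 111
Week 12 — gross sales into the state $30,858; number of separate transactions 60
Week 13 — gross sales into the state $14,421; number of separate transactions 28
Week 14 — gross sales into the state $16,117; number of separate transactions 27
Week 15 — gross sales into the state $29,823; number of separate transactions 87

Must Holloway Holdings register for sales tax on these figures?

Total gross sales into the state: $14,613 + $10,406 + $42,334 + $7,837 + $24,701 + $30,858 + $14,421 + $16,117 + $29,823 = $191,110 (≤ $200,000).
Total number of separate transactions: 50 + 18 + 58 + 19 + 111 + 60 + 28 + 27 + 87 = 458 (> 430).
The test is 'or': at least one threshold is exceeded.

Yes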